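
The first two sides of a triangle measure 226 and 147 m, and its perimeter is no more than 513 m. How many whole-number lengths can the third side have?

Triangle inequality: 79 < x < 373. Perimeter ≤ 513 gives x ≤ 513 − 226 − 147 = 140.
So 79 < x ≤ 140; integers 80 through 140: 61 values.

61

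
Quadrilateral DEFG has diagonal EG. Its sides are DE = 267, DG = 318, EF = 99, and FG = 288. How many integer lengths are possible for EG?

From triangle DEG: 51 < EG < 585.
From triangle FEG: 189 < EG < 387.
Intersection: 189 < EG < 387, so integers 190 through 386: 197 values.

197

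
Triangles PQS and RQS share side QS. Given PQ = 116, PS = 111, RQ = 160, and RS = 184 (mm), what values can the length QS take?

24 < QS < 227

From triangle PQS: |116 − 111| < QS < 116 + 111, i.e. 5 < QS < 227.
From triangle RQS: 24 < QS < 344.
Both must hold, so QS lies in the intersection.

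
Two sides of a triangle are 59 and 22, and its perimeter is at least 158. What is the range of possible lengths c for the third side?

Triangle inequality alone gives 37 < c < 81.
The perimeter condition gives c ≥ 158 − 59 − 22 = 77.
Intersecting the two: 77 ≤ c < 81.

77 ≤ c < 81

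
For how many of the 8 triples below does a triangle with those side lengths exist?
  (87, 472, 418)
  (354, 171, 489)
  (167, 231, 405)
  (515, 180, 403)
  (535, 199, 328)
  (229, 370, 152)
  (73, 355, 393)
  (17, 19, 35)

6

(87,418,472): 87+418 > 472 → valid
(171,354,489): 171+354 > 489 → valid
(167,231,405): 167+231 ≤ 405 → not valid
(180,403,515): 180+403 > 515 → valid
(199,328,535): 199+328 ≤ 535 → not valid
(152,229,370): 152+229 > 370 → valid
(73,355,393): 73+355 > 393 → valid
(17,19,35): 17+19 > 35 → valid
6 of the 8 triples form a triangle.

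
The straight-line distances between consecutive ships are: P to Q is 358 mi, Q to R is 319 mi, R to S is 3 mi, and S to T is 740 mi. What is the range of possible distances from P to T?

60 ≤ PT ≤ 1420 mi

The maximum is all hops collinear in one direction: 358 + 319 + 3 + 740 = 1420.
The longest hop is 740; the others sum to 680. Folding the others back against it leaves at least 740 − 680 = 60.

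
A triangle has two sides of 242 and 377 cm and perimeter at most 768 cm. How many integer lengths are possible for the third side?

Triangle inequality: 135 < x < 619. Perimeter ≤ 768 gives x ≤ 768 − 242 − 377 = 149.
So 135 < x ≤ 149; integers 136 through 149: 14 values.

14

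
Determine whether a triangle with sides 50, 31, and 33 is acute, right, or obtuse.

obtuse

Compare the square of the longest side to the sum of squares of the other two: 31² + 33² = 2050 < 2500 = 50².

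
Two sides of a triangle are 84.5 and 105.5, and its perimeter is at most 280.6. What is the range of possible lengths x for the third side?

21.0 < x ≤ 90.6

Triangle inequality alone gives 21.0 < x < 190.0.
The perimeter condition gives x ≤ 280.6 − 84.5 − 105.5 = 90.6.
Intersecting the two: 21.0 < x ≤ 90.6.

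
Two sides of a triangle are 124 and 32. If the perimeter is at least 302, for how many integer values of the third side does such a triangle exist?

Triangle inequality: 92 < x < 156. Perimeter ≥ 302 gives x ≥ 302 − 124 − 32 = 146.
So 146 ≤ x < 156; integers 146 through 155: 10 values.

10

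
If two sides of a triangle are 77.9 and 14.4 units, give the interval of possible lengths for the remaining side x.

By the triangle inequality, x must be less than 77.9 + 14.4 = 92.3 and greater than |77.9 − 14.4| = 63.5.

63.5 < x < 92.3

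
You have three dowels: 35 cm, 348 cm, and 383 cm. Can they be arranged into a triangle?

The two shorter sides sum to 383, exactly equal to the longest side 383.
That gives only a degenerate (flat) triangle — the inequality must be strict.

No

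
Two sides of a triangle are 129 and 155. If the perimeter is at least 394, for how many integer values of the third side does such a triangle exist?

Triangle inequality: 26 < x < 284. Perimeter ≥ 394 gives x ≥ 394 − 129 − 155 = 110.
So 110 ≤ x < 284; integers 110 through 283: 174 values.

174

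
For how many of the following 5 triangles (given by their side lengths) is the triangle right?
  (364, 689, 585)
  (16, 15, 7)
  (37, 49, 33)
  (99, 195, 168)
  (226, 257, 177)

(364,689,585): 364²+585² = 474721 = 689² → right
(16,15,7): 7²+15² = 274 > 256 = 16² → acute
(37,49,33): 33²+37² = 2458 > 2401 = 49² → acute
(99,195,168): 99²+168² = 38025 = 195² → right
(226,257,177): 177²+226² = 82405 > 66049 = 257² → acute
2 of the 5 are right.

2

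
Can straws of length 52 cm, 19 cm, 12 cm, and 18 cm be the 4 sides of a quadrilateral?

For a quadrilateral, each side must be shorter than the sum of the others.
Here the longest side is 52, but the remaining 3 sides sum to only 49.

No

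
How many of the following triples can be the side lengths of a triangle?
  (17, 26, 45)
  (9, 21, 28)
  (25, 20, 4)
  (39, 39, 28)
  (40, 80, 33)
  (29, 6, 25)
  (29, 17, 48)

3

(17,26,45): 17+26 ≤ 45 → not valid
(9,21,28): 9+21 > 28 → valid
(4,20,25): 4+20 ≤ 25 → not valid
(28,39,39): 28+39 > 39 → valid
(33,40,80): 33+40 ≤ 80 → not valid
(6,25,29): 6+25 > 29 → valid
(17,29,48): 17+29 ≤ 48 → not valid
3 of the 7 triples form a triangle.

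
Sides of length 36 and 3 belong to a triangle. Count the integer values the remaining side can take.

The third side lies in the open interval (33, 39).
Integers from 34 to 38 inclusive: 38 − 34 + 1 = 5.

5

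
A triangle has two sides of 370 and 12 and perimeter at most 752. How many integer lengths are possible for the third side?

12

Triangle inequality: 358 < x < 382. Perimeter ≤ 752 gives x ≤ 752 − 370 − 12 = 370.
So 358 < x ≤ 370; integers 359 through 370: 12 values.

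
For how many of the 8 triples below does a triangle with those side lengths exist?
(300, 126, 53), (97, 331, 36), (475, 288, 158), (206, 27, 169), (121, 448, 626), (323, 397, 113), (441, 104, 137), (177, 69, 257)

(53,126,300): 53+126 ≤ 300 → not valid
(36,97,331): 36+97 ≤ 331 → not valid
(158,288,475): 158+288 ≤ 475 → not valid
(27,169,206): 27+169 ≤ 206 → not valid
(121,448,626): 121+448 ≤ 626 → not valid
(113,323,397): 113+323 > 397 → valid
(104,137,441): 104+137 ≤ 441 → not valid
(69,177,257): 69+177 ≤ 257 → not valid
1 of the 8 triples forms a triangle.

1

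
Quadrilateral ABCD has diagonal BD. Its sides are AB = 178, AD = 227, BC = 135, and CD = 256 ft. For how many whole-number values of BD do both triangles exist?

From triangle ABD: 49 < BD < 405.
From triangle CBD: 121 < BD < 391.
Intersection: 121 < BD < 391, so integers 122 through 390: 269 values.

269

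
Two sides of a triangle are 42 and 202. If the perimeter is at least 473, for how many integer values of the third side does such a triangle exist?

15

Triangle inequality: 160 < x < 244. Perimeter ≥ 473 gives x ≥ 473 − 42 − 202 = 229.
So 229 ≤ x < 244; integers 229 through 243: 15 values.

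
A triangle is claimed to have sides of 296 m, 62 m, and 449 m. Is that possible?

The longest side is 449, but the other two sum to only 358.
358 < 449, so the triangle inequality fails.

No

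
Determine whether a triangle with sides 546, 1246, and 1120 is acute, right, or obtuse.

right

Compare the square of the longest side to the sum of squares of the other two: 546² + 1120² = 1552516 = 1246².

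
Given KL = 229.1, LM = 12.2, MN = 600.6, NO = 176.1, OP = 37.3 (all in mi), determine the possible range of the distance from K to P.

The maximum is all hops collinear in one direction: 229.1 + 12.2 + 600.6 + 176.1 + 37.3 = 1055.3.
The longest hop is 600.6; the others sum to 454.7. Folding the others back against it leaves at least 600.6 − 454.7 = 145.9.

145.9 ≤ KP ≤ 1055.3 mi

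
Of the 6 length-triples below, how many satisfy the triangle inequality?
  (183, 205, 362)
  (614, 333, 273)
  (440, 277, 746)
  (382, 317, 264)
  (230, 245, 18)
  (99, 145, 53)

4

(183,205,362): 183+205 > 362 → valid
(273,333,614): 273+333 ≤ 614 → not valid
(277,440,746): 277+440 ≤ 746 → not valid
(264,317,382): 264+317 > 382 → valid
(18,230,245): 18+230 > 245 → valid
(53,99,145): 53+99 > 145 → valid
4 of the 6 triples form a triangle.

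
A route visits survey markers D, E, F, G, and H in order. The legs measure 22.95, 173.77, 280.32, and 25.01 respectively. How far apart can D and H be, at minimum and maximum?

The maximum is all hops collinear in one direction: 22.95 + 173.77 + 280.32 + 25.01 = 502.05.
The longest hop is 280.32; the others sum to 221.73. Folding the others back against it leaves at least 280.32 − 221.73 = 58.59.

58.59 ≤ DH ≤ 502.05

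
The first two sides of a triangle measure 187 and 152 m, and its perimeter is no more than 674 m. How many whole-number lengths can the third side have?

300

Triangle inequality: 35 < x < 339. Perimeter ≤ 674 gives x ≤ 674 − 187 − 152 = 335.
So 35 < x ≤ 335; integers 36 through 335: 300 values.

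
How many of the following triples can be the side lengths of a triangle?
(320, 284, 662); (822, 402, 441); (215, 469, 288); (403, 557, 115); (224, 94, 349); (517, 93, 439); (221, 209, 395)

4

(284,320,662): 284+320 ≤ 662 → not valid
(402,441,822): 402+441 > 822 → valid
(215,288,469): 215+288 > 469 → valid
(115,403,557): 115+403 ≤ 557 → not valid
(94,224,349): 94+224 ≤ 349 → not valid
(93,439,517): 93+439 > 517 → valid
(209,221,395): 209+221 > 395 → valid
4 of the 7 triples form a triangle.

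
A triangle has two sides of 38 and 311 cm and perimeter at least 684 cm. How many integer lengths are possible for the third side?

14

Triangle inequality: 273 < x < 349. Perimeter ≥ 684 gives x ≥ 684 − 38 − 311 = 335.
So 335 ≤ x < 349; integers 335 through 348: 14 values.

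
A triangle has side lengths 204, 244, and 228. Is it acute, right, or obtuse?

Compare the square of the longest side to the sum of squares of the other two: 204² + 228² = 93600 > 59536 = 244².

acute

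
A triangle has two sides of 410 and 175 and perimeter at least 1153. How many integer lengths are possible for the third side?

Triangle inequality: 235 < x < 585. Perimeter ≥ 1153 gives x ≥ 1153 − 410 − 175 = 568.
So 568 ≤ x < 585; integers 568 through 584: 17 values.

17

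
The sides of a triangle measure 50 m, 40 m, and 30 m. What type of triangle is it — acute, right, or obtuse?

right

Compare the square of the longest side to the sum of squares of the other two: 30² + 40² = 2500 = 50².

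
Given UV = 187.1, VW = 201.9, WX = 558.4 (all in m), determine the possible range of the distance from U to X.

169.4 ≤ UX ≤ 947.4 m

The maximum is all hops collinear in one direction: 187.1 + 201.9 + 558.4 = 947.4.
The longest hop is 558.4; the others sum to 389.0. Folding the others back against it leaves at least 558.4 − 389.0 = 169.4.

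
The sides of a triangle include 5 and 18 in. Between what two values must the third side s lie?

13 < s < 23 (in)

By the triangle inequality, s must be less than 5 + 18 = 23 and greater than |5 − 18| = 13.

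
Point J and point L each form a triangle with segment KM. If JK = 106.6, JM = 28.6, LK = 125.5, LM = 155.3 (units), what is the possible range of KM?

78.0 < KM < 135.2

From triangle JKM: |106.6 − 28.6| < KM < 106.6 + 28.6, i.e. 78.0 < KM < 135.2.
From triangle LKM: 29.8 < KM < 280.8.
Both must hold, so KM lies in the intersection.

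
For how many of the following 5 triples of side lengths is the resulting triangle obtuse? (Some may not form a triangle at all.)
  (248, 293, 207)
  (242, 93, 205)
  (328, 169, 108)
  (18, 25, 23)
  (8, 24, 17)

(248,293,207): 207²+248² = 104353 > 85849 = 293² → acute
(242,93,205): 93²+205² = 50674 < 58564 = 242² → obtuse
(328,169,108): 108+169 ≤ 328, not a triangle
(18,25,23): 18²+23² = 853 > 625 = 25² → acute
(8,24,17): 8²+17² = 353 < 576 = 24² → obtuse
2 of the 5 are obtuse.

2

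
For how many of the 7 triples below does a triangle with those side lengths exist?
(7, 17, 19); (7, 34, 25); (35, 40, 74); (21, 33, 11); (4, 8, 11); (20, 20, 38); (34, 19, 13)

(7,17,19): 7+17 > 19 → valid
(7,25,34): 7+25 ≤ 34 → not valid
(35,40,74): 35+40 > 74 → valid
(11,21,33): 11+21 ≤ 33 → not valid
(4,8,11): 4+8 > 11 → valid
(20,20,38): 20+20 > 38 → valid
(13,19,34): 13+19 ≤ 34 → not valid
4 of the 7 triples form a triangle.

4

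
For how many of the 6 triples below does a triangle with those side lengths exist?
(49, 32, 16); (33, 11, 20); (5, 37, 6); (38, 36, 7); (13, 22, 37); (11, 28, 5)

1

(16,32,49): 16+32 ≤ 49 → not valid
(11,20,33): 11+20 ≤ 33 → not valid
(5,6,37): 5+6 ≤ 37 → not valid
(7,36,38): 7+36 > 38 → valid
(13,22,37): 13+22 ≤ 37 → not valid
(5,11,28): 5+11 ≤ 28 → not valid
1 of the 6 triples forms a triangle.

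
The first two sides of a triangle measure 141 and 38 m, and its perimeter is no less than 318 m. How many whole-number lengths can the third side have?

40

Triangle inequality: 103 < x < 179. Perimeter ≥ 318 gives x ≥ 318 − 141 − 38 = 139.
So 139 ≤ x < 179; integers 139 through 178: 40 values.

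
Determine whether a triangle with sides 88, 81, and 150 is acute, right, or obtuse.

Compare the square of the longest side to the sum of squares of the other two: 81² + 88² = 14305 < 22500 = 150².

obtuse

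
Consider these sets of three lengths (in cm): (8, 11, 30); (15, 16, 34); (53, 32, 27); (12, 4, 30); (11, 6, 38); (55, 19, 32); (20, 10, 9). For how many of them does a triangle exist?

1

(8,11,30): 8+11 ≤ 30 → not valid
(15,16,34): 15+16 ≤ 34 → not valid
(27,32,53): 27+32 > 53 → valid
(4,12,30): 4+12 ≤ 30 → not valid
(6,11,38): 6+11 ≤ 38 → not valid
(19,32,55): 19+32 ≤ 55 → not valid
(9,10,20): 9+10 ≤ 20 → not valid
1 of the 7 triples forms a triangle.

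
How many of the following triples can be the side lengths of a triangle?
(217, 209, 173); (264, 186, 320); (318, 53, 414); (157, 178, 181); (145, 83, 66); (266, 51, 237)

5

(173,209,217): 173+209 > 217 → valid
(186,264,320): 186+264 > 320 → valid
(53,318,414): 53+318 ≤ 414 → not valid
(157,178,181): 157+178 > 181 → valid
(66,83,145): 66+83 > 145 → valid
(51,237,266): 51+237 > 266 → valid
5 of the 6 triples form a triangle.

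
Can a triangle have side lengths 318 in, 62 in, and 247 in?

No

The longest side is 318, but the other two sum to only 309.
309 < 318, so the triangle inequality fails.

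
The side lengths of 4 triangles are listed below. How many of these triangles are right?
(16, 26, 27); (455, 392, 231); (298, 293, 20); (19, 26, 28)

(16,26,27): 16²+26² = 932 > 729 = 27² → acute
(455,392,231): 231²+392² = 207025 = 455² → right
(298,293,20): 20²+293² = 86249 < 88804 = 298² → obtuse
(19,26,28): 19²+26² = 1037 > 784 = 28² → acute
1 of the 4 is right.

1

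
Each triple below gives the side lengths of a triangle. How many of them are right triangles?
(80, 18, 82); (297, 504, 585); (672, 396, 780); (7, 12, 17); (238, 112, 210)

4

(80,18,82): 18²+80² = 6724 = 82² → right
(297,504,585): 297²+504² = 342225 = 585² → right
(672,396,780): 396²+672² = 608400 = 780² → right
(7,12,17): 7²+12² = 193 < 289 = 17² → obtuse
(238,112,210): 112²+210² = 56644 = 238² → right
4 of the 5 are right.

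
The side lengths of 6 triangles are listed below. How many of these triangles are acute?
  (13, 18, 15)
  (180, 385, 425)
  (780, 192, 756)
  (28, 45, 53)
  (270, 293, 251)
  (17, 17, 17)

3

(13,18,15): 13²+15² = 394 > 324 = 18² → acute
(180,385,425): 180²+385² = 180625 = 425² → right
(780,192,756): 192²+756² = 608400 = 780² → right
(28,45,53): 28²+45² = 2809 = 53² → right
(270,293,251): 251²+270² = 135901 > 85849 = 293² → acute
(17,17,17): 17²+17² = 578 > 289 = 17² → acute
3 of the 6 are acute.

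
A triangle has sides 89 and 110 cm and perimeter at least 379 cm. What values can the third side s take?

180 ≤ s < 199 cm

Triangle inequality alone gives 21 < s < 199.
The perimeter condition gives s ≥ 379 − 89 − 110 = 180.
Intersecting the two: 180 ≤ s < 199.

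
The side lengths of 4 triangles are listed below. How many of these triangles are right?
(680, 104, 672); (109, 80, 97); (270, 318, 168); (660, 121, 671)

(680,104,672): 104²+672² = 462400 = 680² → right
(109,80,97): 80²+97² = 15809 > 11881 = 109² → acute
(270,318,168): 168²+270² = 101124 = 318² → right
(660,121,671): 121²+660² = 450241 = 671² → right
3 of the 4 are right.

3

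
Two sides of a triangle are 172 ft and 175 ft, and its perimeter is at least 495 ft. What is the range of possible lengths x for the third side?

148 ≤ x < 347

Triangle inequality alone gives 3 < x < 347.
The perimeter condition gives x ≥ 495 − 172 − 175 = 148.
Intersecting the two: 148 ≤ x < 347.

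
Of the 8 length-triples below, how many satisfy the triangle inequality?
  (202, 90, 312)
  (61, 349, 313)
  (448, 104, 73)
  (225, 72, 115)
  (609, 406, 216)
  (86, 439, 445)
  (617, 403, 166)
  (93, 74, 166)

(90,202,312): 90+202 ≤ 312 → not valid
(61,313,349): 61+313 > 349 → valid
(73,104,448): 73+104 ≤ 448 → not valid
(72,115,225): 72+115 ≤ 225 → not valid
(216,406,609): 216+406 > 609 → valid
(86,439,445): 86+439 > 445 → valid
(166,403,617): 166+403 ≤ 617 → not valid
(74,93,166): 74+93 > 166 → valid
4 of the 8 triples form a triangle.

4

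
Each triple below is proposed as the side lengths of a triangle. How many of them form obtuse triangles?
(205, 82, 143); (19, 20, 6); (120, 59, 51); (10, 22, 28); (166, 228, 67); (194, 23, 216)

(205,82,143): 82²+143² = 27173 < 42025 = 205² → obtuse
(19,20,6): 6²+19² = 397 < 400 = 20² → obtuse
(120,59,51): 51+59 ≤ 120, not a triangle
(10,22,28): 10²+22² = 584 < 784 = 28² → obtuse
(166,228,67): 67²+166² = 32045 < 51984 = 228² → obtuse
(194,23,216): 23²+194² = 38165 < 46656 = 216² → obtuse
5 of the 6 are obtuse.

5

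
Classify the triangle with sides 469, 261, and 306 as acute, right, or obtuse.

obtuse

Compare the square of the longest side to the sum of squares of the other two: 261² + 306² = 161757 < 219961 = 469².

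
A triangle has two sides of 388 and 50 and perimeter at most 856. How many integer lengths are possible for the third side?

80

Triangle inequality: 338 < x < 438. Perimeter ≤ 856 gives x ≤ 856 − 388 − 50 = 418.
So 338 < x ≤ 418; integers 339 through 418: 80 values.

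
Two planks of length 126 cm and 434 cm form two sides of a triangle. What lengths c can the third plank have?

308 < c < 560 (cm)

By the triangle inequality, c must be less than 126 + 434 = 560 and greater than |126 − 434| = 308.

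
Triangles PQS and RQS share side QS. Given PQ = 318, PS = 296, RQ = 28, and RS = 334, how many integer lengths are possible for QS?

From triangle PQS: 22 < QS < 614.
From triangle RQS: 306 < QS < 362.
Intersection: 306 < QS < 362, so integers 307 through 361: 55 values.

55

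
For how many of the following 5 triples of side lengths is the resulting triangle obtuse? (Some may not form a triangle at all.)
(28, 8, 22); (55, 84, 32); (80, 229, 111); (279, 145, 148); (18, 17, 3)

4

(28,8,22): 8²+22² = 548 < 784 = 28² → obtuse
(55,84,32): 32²+55² = 4049 < 7056 = 84² → obtuse
(80,229,111): 80+111 ≤ 229, not a triangle
(279,145,148): 145²+148² = 42929 < 77841 = 279² → obtuse
(18,17,3): 3²+17² = 298 < 324 = 18² → obtuse
4 of the 5 are obtuse.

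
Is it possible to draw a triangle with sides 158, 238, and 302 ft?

Yes

The longest side is 302, and the other two sum to 396.
Since 396 > 302, the triangle inequality holds.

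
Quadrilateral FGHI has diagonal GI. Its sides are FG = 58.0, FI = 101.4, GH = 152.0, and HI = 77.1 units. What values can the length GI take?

From triangle FGI: |58.0 − 101.4| < GI < 58.0 + 101.4, i.e. 43.4 < GI < 159.4.
From triangle HGI: 74.9 < GI < 229.1.
Both must hold, so GI lies in the intersection.

74.9 < GI < 159.4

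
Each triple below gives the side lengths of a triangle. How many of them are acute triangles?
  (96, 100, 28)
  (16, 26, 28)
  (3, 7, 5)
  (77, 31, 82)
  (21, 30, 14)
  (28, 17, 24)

3

(96,100,28): 28²+96² = 10000 = 100² → right
(16,26,28): 16²+26² = 932 > 784 = 28² → acute
(3,7,5): 3²+5² = 34 < 49 = 7² → obtuse
(77,31,82): 31²+77² = 6890 > 6724 = 82² → acute
(21,30,14): 14²+21² = 637 < 900 = 30² → obtuse
(28,17,24): 17²+24² = 865 > 784 = 28² → acute
3 of the 6 are acute.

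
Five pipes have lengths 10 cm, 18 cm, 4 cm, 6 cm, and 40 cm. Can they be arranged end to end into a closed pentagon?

No

For a pentagon, each side must be shorter than the sum of the others.
Here the longest side is 40, but the remaining 4 sides sum to only 38.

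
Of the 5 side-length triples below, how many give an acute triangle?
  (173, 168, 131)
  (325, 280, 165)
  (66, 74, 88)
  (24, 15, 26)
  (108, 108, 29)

(173,168,131): 131²+168² = 45385 > 29929 = 173² → acute
(325,280,165): 165²+280² = 105625 = 325² → right
(66,74,88): 66²+74² = 9832 > 7744 = 88² → acute
(24,15,26): 15²+24² = 801 > 676 = 26² → acute
(108,108,29): 29²+108² = 12505 > 11664 = 108² → acute
4 of the 5 are acute.

4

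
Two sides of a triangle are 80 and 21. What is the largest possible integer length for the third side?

100

The third side must be strictly less than 80 + 21 = 101.
The largest integer below 101 is 100.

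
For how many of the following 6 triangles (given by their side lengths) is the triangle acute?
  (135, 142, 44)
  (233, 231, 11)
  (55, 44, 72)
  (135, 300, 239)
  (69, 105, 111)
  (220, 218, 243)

(135,142,44): 44²+135² = 20161 < 20164 = 142² → obtuse
(233,231,11): 11²+231² = 53482 < 54289 = 233² → obtuse
(55,44,72): 44²+55² = 4961 < 5184 = 72² → obtuse
(135,300,239): 135²+239² = 75346 < 90000 = 300² → obtuse
(69,105,111): 69²+105² = 15786 > 12321 = 111² → acute
(220,218,243): 218²+220² = 95924 > 59049 = 243² → acute
2 of the 6 are acute.

2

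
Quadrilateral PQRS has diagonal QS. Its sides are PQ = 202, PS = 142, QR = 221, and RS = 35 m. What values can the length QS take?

186 < QS < 256

From triangle PQS: |202 − 142| < QS < 202 + 142, i.e. 60 < QS < 344.
From triangle RQS: 186 < QS < 256.
Both must hold, so QS lies in the intersection.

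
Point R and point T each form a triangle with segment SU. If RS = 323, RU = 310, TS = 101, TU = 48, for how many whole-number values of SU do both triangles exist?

From triangle RSU: 13 < SU < 633.
From triangle TSU: 53 < SU < 149.
Intersection: 53 < SU < 149, so integers 54 through 148: 95 values.

95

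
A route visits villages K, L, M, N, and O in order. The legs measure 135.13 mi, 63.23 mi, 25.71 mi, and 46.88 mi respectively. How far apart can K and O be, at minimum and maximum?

0 ≤ KO ≤ 270.95 mi

The maximum is all hops collinear in one direction: 135.13 + 63.23 + 25.71 + 46.88 = 270.95.
The longest hop is 135.13; the others sum to 135.82. Since 135.13 ≤ 135.82, the path can fold back on itself completely, so the minimum distance is 0.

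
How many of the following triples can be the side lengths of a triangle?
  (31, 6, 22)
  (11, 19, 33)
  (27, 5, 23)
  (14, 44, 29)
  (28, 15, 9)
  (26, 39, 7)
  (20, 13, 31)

(6,22,31): 6+22 ≤ 31 → not valid
(11,19,33): 11+19 ≤ 33 → not valid
(5,23,27): 5+23 > 27 → valid
(14,29,44): 14+29 ≤ 44 → not valid
(9,15,28): 9+15 ≤ 28 → not valid
(7,26,39): 7+26 ≤ 39 → not valid
(13,20,31): 13+20 > 31 → valid
2 of the 7 triples form a triangle.

2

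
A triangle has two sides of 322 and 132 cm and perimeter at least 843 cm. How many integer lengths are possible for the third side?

65

Triangle inequality: 190 < x < 454. Perimeter ≥ 843 gives x ≥ 843 − 322 − 132 = 389.
So 389 ≤ x < 454; integers 389 through 453: 65 values.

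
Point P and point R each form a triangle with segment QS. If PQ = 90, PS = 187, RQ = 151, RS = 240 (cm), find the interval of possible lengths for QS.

From triangle PQS: |90 − 187| < QS < 90 + 187, i.e. 97 < QS < 277.
From triangle RQS: 89 < QS < 391.
Both must hold, so QS lies in the intersection.

97 < QS < 277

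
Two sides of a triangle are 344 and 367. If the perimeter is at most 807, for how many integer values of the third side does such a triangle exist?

73

Triangle inequality: 23 < x < 711. Perimeter ≤ 807 gives x ≤ 807 − 344 − 367 = 96.
So 23 < x ≤ 96; integers 24 through 96: 73 values.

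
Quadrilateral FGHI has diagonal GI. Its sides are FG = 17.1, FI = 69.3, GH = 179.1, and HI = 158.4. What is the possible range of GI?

From triangle FGI: |17.1 − 69.3| < GI < 17.1 + 69.3, i.e. 52.2 < GI < 86.4.
From triangle HGI: 20.7 < GI < 337.5.
Both must hold, so GI lies in the intersection.

52.2 < GI < 86.4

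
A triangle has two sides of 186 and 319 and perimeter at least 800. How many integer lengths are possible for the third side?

210

Triangle inequality: 133 < x < 505. Perimeter ≥ 800 gives x ≥ 800 − 186 − 319 = 295.
So 295 ≤ x < 505; integers 295 through 504: 210 values.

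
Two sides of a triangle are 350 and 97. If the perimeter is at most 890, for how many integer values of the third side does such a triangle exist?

Triangle inequality: 253 < x < 447. Perimeter ≤ 890 gives x ≤ 890 − 350 − 97 = 443.
So 253 < x ≤ 443; integers 254 through 443: 190 values.

190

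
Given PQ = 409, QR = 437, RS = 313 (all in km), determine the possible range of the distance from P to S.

The maximum is all hops collinear in one direction: 409 + 437 + 313 = 1159.
The longest hop is 437; the others sum to 722. Since 437 ≤ 722, the path can fold back on itself completely, so the minimum distance is 0.

0 ≤ PS ≤ 1159 km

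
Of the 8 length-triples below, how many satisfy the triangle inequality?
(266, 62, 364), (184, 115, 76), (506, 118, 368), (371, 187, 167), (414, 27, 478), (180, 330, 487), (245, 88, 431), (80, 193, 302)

2

(62,266,364): 62+266 ≤ 364 → not valid
(76,115,184): 76+115 > 184 → valid
(118,368,506): 118+368 ≤ 506 → not valid
(167,187,371): 167+187 ≤ 371 → not valid
(27,414,478): 27+414 ≤ 478 → not valid
(180,330,487): 180+330 > 487 → valid
(88,245,431): 88+245 ≤ 431 → not valid
(80,193,302): 80+193 ≤ 302 → not valid
2 of the 8 triples form a triangle.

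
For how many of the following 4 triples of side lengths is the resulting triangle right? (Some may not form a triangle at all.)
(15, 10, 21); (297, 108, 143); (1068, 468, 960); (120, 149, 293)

(15,10,21): 10²+15² = 325 < 441 = 21² → obtuse
(297,108,143): 108+143 ≤ 297, not a triangle
(1068,468,960): 468²+960² = 1140624 = 1068² → right
(120,149,293): 120+149 ≤ 293, not a triangle
1 of the 4 is right.

1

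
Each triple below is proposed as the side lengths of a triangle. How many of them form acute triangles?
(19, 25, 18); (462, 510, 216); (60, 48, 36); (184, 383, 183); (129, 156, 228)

(19,25,18): 18²+19² = 685 > 625 = 25² → acute
(462,510,216): 216²+462² = 260100 = 510² → right
(60,48,36): 36²+48² = 3600 = 60² → right
(184,383,183): 183+184 ≤ 383, not a triangle
(129,156,228): 129²+156² = 40977 < 51984 = 228² → obtuse
1 of the 5 is acute.

1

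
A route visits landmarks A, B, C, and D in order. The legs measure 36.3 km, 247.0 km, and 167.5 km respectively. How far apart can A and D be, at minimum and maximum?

The maximum is all hops collinear in one direction: 36.3 + 247.0 + 167.5 = 450.8.
The longest hop is 247.0; the others sum to 203.8. Folding the others back against it leaves at least 247.0 − 203.8 = 43.2.

43.2 ≤ AD ≤ 450.8 km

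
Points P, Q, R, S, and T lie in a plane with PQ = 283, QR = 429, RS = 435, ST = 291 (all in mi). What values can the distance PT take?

0 ≤ PT ≤ 1438 mi

The maximum is all hops collinear in one direction: 283 + 429 + 435 + 291 = 1438.
The longest hop is 435; the others sum to 1003. Since 435 ≤ 1003, the path can fold back on itself completely, so the minimum distance is 0.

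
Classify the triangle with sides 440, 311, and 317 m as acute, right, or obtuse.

Compare the square of the longest side to the sum of squares of the other two: 311² + 317² = 197210 > 193600 = 440².

acute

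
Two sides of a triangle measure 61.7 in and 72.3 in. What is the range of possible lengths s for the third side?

By the triangle inequality, s must be less than 61.7 + 72.3 = 134.0 and greater than |61.7 − 72.3| = 10.6.

10.6 < s < 134.0 (in)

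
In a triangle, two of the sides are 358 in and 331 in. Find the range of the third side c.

27 < c < 689 (in)

By the triangle inequality, c must be less than 358 + 331 = 689 and greater than |358 − 331| = 27.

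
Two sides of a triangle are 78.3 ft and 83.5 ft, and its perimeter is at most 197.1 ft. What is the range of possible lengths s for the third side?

5.2 < s ≤ 35.3

Triangle inequality alone gives 5.2 < s < 161.8.
The perimeter condition gives s ≤ 197.1 − 78.3 − 83.5 = 35.3.
Intersecting the two: 5.2 < s ≤ 35.3.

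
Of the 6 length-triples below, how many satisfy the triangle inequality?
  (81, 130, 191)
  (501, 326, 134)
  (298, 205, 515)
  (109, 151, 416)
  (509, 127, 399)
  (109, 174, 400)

(81,130,191): 81+130 > 191 → valid
(134,326,501): 134+326 ≤ 501 → not valid
(205,298,515): 205+298 ≤ 515 → not valid
(109,151,416): 109+151 ≤ 416 → not valid
(127,399,509): 127+399 > 509 → valid
(109,174,400): 109+174 ≤ 400 → not valid
2 of the 6 triples form a triangle.

2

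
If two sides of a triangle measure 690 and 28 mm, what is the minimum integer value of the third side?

The third side must be strictly greater than |690 − 28| = 662.
The smallest integer above 662 is 663.

663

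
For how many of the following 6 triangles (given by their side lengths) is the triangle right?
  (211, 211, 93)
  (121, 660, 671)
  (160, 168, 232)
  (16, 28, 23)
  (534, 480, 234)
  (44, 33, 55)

4

(211,211,93): 93²+211² = 53170 > 44521 = 211² → acute
(121,660,671): 121²+660² = 450241 = 671² → right
(160,168,232): 160²+168² = 53824 = 232² → right
(16,28,23): 16²+23² = 785 > 784 = 28² → acute
(534,480,234): 234²+480² = 285156 = 534² → right
(44,33,55): 33²+44² = 3025 = 55² → right
4 of the 6 are right.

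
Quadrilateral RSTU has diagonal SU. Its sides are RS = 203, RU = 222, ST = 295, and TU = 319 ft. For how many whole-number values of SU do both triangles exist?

From triangle RSU: 19 < SU < 425.
From triangle TSU: 24 < SU < 614.
Intersection: 24 < SU < 425, so integers 25 through 424: 400 values.

400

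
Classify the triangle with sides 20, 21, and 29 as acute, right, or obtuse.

right

Compare the square of the longest side to the sum of squares of the other two: 20² + 21² = 841 = 29².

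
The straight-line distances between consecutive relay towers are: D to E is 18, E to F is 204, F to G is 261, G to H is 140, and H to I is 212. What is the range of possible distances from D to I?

0 ≤ DI ≤ 835

The maximum is all hops collinear in one direction: 18 + 204 + 261 + 140 + 212 = 835.
The longest hop is 261; the others sum to 574. Since 261 ≤ 574, the path can fold back on itself completely, so the minimum distance is 0.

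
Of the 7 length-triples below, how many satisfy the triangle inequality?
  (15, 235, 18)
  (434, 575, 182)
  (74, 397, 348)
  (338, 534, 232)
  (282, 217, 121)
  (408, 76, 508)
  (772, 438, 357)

5

(15,18,235): 15+18 ≤ 235 → not valid
(182,434,575): 182+434 > 575 → valid
(74,348,397): 74+348 > 397 → valid
(232,338,534): 232+338 > 534 → valid
(121,217,282): 121+217 > 282 → valid
(76,408,508): 76+408 ≤ 508 → not valid
(357,438,772): 357+438 > 772 → valid
5 of the 7 triples form a triangle.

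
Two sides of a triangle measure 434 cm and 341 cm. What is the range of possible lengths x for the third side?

By the triangle inequality, x must be less than 434 + 341 = 775 and greater than |434 − 341| = 93.

93 < x < 775 (cm)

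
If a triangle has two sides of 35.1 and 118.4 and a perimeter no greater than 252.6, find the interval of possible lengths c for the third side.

Triangle inequality alone gives 83.3 < c < 153.5.
The perimeter condition gives c ≤ 252.6 − 35.1 − 118.4 = 99.1.
Intersecting the two: 83.3 < c ≤ 99.1.

83.3 < c ≤ 99.1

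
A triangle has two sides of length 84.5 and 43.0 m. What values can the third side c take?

By the triangle inequality, c must be less than 84.5 + 43.0 = 127.5 and greater than |84.5 − 43.0| = 41.5.

41.5 < c < 127.5 (m)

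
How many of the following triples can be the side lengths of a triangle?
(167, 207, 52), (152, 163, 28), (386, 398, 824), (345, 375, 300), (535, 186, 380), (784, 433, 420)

5

(52,167,207): 52+167 > 207 → valid
(28,152,163): 28+152 > 163 → valid
(386,398,824): 386+398 ≤ 824 → not valid
(300,345,375): 300+345 > 375 → valid
(186,380,535): 186+380 > 535 → valid
(420,433,784): 420+433 > 784 → valid
5 of the 6 triples form a triangle.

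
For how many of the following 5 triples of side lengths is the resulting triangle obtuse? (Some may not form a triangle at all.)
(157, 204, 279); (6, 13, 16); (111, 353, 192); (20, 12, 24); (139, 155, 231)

4

(157,204,279): 157²+204² = 66265 < 77841 = 279² → obtuse
(6,13,16): 6²+13² = 205 < 256 = 16² → obtuse
(111,353,192): 111+192 ≤ 353, not a triangle
(20,12,24): 12²+20² = 544 < 576 = 24² → obtuse
(139,155,231): 139²+155² = 43346 < 53361 = 231² → obtuse
4 of the 5 are obtuse.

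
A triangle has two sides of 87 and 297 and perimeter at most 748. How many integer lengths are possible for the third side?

154

Triangle inequality: 210 < x < 384. Perimeter ≤ 748 gives x ≤ 748 − 87 − 297 = 364.
So 210 < x ≤ 364; integers 211 through 364: 154 values.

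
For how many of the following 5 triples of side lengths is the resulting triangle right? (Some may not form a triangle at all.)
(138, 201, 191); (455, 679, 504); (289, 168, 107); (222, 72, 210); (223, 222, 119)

(138,201,191): 138²+191² = 55525 > 40401 = 201² → acute
(455,679,504): 455²+504² = 461041 = 679² → right
(289,168,107): 107+168 ≤ 289, not a triangle
(222,72,210): 72²+210² = 49284 = 222² → right
(223,222,119): 119²+222² = 63445 > 49729 = 223² → acute
2 of the 5 are right.

2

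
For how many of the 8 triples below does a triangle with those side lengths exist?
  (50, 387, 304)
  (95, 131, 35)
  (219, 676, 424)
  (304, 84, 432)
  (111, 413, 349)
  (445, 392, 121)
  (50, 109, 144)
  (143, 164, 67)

(50,304,387): 50+304 ≤ 387 → not valid
(35,95,131): 35+95 ≤ 131 → not valid
(219,424,676): 219+424 ≤ 676 → not valid
(84,304,432): 84+304 ≤ 432 → not valid
(111,349,413): 111+349 > 413 → valid
(121,392,445): 121+392 > 445 → valid
(50,109,144): 50+109 > 144 → valid
(67,143,164): 67+143 > 164 → valid
4 of the 8 triples form a triangle.

4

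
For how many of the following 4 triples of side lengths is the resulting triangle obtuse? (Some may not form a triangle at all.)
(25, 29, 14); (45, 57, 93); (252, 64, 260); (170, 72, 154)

2

(25,29,14): 14²+25² = 821 < 841 = 29² → obtuse
(45,57,93): 45²+57² = 5274 < 8649 = 93² → obtuse
(252,64,260): 64²+252² = 67600 = 260² → right
(170,72,154): 72²+154² = 28900 = 170² → right
2 of the 4 are obtuse.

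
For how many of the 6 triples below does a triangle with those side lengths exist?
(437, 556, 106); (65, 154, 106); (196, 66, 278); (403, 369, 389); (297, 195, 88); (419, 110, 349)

3

(106,437,556): 106+437 ≤ 556 → not valid
(65,106,154): 65+106 > 154 → valid
(66,196,278): 66+196 ≤ 278 → not valid
(369,389,403): 369+389 > 403 → valid
(88,195,297): 88+195 ≤ 297 → not valid
(110,349,419): 110+349 > 419 → valid
3 of the 6 triples form a triangle.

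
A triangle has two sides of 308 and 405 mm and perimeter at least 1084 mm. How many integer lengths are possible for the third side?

Triangle inequality: 97 < x < 713. Perimeter ≥ 1084 gives x ≥ 1084 − 308 − 405 = 371.
So 371 ≤ x < 713; integers 371 through 712: 342 values.

342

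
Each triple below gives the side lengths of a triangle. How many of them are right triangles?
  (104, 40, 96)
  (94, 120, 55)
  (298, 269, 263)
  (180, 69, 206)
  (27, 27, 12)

1

(104,40,96): 40²+96² = 10816 = 104² → right
(94,120,55): 55²+94² = 11861 < 14400 = 120² → obtuse
(298,269,263): 263²+269² = 141530 > 88804 = 298² → acute
(180,69,206): 69²+180² = 37161 < 42436 = 206² → obtuse
(27,27,12): 12²+27² = 873 > 729 = 27² → acute
1 of the 5 is right.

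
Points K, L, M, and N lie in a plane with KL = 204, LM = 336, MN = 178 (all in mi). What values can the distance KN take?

0 ≤ KN ≤ 718 mi

The maximum is all hops collinear in one direction: 204 + 336 + 178 = 718.
The longest hop is 336; the others sum to 382. Since 336 ≤ 382, the path can fold back on itself completely, so the minimum distance is 0.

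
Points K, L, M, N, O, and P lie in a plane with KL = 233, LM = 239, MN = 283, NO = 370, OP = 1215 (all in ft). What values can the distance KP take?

90 ≤ KP ≤ 2340 ft

The maximum is all hops collinear in one direction: 233 + 239 + 283 + 370 + 1215 = 2340.
The longest hop is 1215; the others sum to 1125. Folding the others back against it leaves at least 1215 − 1125 = 90.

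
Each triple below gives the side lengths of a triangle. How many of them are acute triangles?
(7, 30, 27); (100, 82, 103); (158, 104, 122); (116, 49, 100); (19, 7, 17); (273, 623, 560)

2

(7,30,27): 7²+27² = 778 < 900 = 30² → obtuse
(100,82,103): 82²+100² = 16724 > 10609 = 103² → acute
(158,104,122): 104²+122² = 25700 > 24964 = 158² → acute
(116,49,100): 49²+100² = 12401 < 13456 = 116² → obtuse
(19,7,17): 7²+17² = 338 < 361 = 19² → obtuse
(273,623,560): 273²+560² = 388129 = 623² → right
2 of the 6 are acute.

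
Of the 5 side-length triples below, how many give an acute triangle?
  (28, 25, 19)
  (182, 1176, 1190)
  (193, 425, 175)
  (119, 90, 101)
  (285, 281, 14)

(28,25,19): 19²+25² = 986 > 784 = 28² → acute
(182,1176,1190): 182²+1176² = 1416100 = 1190² → right
(193,425,175): 175+193 ≤ 425, not a triangle
(119,90,101): 90²+101² = 18301 > 14161 = 119² → acute
(285,281,14): 14²+281² = 79157 < 81225 = 285² → obtuse
2 of the 5 are acute.

2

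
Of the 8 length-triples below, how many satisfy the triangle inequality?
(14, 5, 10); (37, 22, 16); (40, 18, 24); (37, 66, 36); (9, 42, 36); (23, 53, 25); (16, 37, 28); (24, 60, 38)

(5,10,14): 5+10 > 14 → valid
(16,22,37): 16+22 > 37 → valid
(18,24,40): 18+24 > 40 → valid
(36,37,66): 36+37 > 66 → valid
(9,36,42): 9+36 > 42 → valid
(23,25,53): 23+25 ≤ 53 → not valid
(16,28,37): 16+28 > 37 → valid
(24,38,60): 24+38 > 60 → valid
7 of the 8 triples form a triangle.

7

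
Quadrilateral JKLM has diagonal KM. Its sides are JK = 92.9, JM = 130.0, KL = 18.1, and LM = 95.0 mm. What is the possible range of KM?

76.9 < KM < 113.1

From triangle JKM: |92.9 − 130.0| < KM < 92.9 + 130.0, i.e. 37.1 < KM < 222.9.
From triangle LKM: 76.9 < KM < 113.1.
Both must hold, so KM lies in the intersection.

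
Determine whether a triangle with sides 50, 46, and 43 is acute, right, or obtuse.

acute

Compare the square of the longest side to the sum of squares of the other two: 43² + 46² = 3965 > 2500 = 50².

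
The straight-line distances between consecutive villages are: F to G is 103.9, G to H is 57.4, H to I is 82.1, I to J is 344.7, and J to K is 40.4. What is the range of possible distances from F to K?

The maximum is all hops collinear in one direction: 103.9 + 57.4 + 82.1 + 344.7 + 40.4 = 628.5.
The longest hop is 344.7; the others sum to 283.8. Folding the others back against it leaves at least 344.7 − 283.8 = 60.9.

60.9 ≤ FK ≤ 628.5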